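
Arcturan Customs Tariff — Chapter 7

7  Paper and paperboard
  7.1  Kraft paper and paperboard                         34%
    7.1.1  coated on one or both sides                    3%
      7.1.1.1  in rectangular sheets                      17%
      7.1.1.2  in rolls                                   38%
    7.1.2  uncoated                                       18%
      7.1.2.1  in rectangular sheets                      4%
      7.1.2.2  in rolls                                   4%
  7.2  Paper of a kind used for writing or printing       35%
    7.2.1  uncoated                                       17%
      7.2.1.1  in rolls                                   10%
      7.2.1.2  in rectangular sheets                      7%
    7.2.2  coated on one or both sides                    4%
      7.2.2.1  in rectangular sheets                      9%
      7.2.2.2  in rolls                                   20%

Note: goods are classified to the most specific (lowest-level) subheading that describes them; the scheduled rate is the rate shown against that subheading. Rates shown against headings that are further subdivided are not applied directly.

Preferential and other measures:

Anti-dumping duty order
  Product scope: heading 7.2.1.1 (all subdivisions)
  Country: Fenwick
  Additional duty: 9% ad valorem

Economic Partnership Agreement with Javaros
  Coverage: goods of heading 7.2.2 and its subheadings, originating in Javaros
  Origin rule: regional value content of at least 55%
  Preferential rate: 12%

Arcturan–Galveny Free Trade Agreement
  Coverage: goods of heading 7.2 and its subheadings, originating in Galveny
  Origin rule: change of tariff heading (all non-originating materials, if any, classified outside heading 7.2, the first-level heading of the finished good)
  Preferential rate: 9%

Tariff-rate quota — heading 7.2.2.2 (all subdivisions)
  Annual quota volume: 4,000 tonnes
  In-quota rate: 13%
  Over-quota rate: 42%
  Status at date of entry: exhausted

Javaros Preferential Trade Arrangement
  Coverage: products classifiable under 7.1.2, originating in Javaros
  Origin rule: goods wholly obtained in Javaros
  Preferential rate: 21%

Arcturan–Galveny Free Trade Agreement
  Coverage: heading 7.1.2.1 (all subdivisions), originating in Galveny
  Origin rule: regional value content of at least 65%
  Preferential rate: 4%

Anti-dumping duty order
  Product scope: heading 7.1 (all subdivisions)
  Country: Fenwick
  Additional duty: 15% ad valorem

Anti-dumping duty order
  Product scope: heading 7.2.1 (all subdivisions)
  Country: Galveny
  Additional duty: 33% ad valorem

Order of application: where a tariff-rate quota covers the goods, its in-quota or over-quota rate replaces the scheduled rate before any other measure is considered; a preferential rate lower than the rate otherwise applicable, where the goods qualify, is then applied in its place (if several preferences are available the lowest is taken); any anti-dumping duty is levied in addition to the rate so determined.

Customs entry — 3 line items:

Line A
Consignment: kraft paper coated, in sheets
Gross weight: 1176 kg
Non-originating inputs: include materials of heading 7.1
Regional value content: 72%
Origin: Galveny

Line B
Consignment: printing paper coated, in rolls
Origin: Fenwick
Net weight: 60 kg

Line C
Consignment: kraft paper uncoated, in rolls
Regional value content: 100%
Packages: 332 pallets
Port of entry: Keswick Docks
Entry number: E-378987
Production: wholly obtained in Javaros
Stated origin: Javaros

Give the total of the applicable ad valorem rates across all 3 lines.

Line A: kraft paper → 7.1; coated → 7.1.1; in sheets → 7.1.1.1. Scheduled 17%. Galveny agreement on 7.2: 7.1.1.1 not covered; Galveny agreement on 7.1.2.1: 7.1.1.1 not covered. → 17%.
Line B: printing paper → 7.2; coated → 7.2.2; in rolls → 7.2.2.2. Scheduled 20%. quota on 7.2.2.2 exhausted → over-quota 42%. → 42%.
Line C: kraft paper → 7.1; uncoated → 7.1.2; in rolls → 7.1.2.2. Scheduled 4%. Javaros agreement on 7.2.2: 7.1.2.2 not covered; Javaros agreement on 7.1.2: wholly obtained → 21% available; preference 21% not lower than 4% → no reduction. → 4%.
Sum: 17% + 42% + 4% = 63%.

63%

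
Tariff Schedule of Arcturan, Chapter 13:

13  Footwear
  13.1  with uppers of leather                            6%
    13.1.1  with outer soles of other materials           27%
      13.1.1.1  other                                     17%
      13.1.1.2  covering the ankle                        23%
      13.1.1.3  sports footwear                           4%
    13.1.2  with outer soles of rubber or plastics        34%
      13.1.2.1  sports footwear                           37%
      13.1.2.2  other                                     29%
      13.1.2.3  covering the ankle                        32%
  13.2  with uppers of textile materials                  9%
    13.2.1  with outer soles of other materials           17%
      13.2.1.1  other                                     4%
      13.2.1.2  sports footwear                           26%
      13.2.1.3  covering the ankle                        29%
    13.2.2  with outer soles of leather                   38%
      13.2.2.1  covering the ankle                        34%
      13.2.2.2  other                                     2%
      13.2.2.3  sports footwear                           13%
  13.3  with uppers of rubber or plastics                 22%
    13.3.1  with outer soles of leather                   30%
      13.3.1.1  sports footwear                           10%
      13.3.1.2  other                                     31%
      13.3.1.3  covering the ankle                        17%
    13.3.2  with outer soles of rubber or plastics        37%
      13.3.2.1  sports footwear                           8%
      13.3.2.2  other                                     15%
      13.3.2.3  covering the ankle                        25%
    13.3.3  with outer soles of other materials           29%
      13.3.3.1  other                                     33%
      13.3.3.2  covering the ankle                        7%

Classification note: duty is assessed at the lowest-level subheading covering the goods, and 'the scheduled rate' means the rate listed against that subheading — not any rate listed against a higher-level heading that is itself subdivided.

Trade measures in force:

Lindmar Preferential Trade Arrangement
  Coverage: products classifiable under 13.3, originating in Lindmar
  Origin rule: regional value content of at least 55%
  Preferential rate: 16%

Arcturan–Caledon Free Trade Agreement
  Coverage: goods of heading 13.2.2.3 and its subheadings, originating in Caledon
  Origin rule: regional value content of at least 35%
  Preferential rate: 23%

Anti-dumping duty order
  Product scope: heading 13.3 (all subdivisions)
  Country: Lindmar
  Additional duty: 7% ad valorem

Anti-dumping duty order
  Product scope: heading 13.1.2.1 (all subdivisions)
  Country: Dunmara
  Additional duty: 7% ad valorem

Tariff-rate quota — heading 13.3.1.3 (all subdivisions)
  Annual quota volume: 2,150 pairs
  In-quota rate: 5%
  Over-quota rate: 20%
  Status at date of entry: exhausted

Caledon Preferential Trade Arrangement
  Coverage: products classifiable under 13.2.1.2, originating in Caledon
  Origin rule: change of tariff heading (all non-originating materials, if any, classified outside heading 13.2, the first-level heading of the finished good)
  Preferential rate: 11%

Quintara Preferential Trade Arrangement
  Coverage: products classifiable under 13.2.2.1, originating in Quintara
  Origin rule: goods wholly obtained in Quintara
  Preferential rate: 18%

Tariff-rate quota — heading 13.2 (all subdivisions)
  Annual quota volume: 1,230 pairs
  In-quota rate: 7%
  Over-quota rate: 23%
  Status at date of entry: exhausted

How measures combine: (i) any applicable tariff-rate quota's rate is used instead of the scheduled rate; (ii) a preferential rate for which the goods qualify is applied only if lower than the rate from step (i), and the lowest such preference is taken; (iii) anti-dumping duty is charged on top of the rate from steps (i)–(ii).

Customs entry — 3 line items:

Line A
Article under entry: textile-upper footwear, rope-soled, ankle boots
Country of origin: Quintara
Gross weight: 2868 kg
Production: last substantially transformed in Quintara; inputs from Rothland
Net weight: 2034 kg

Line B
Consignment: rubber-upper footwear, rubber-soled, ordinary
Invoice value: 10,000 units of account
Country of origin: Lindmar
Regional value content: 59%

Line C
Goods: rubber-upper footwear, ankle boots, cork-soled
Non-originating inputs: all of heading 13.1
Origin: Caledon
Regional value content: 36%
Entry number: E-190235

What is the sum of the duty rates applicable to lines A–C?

Line A: textile-upper → 13.2; rope-soled → 13.2.1; ankle boots → 13.2.1.3. Scheduled 29%. quota on 13.2 exhausted → over-quota 23%; Quintara agreement on 13.2.2.1: 13.2.1.3 not covered. → 23%.
Line B: rubber-upper → 13.3; rubber-soled → 13.3.2; ordinary → 13.3.2.2. Scheduled 15%. Lindmar agreement on 13.3: RVC ≥ 55% → 16% available; preference 16% not lower than 15% → no reduction; anti-dumping (Lindmar, 13.3): +7%; total 15% + 7% = 22%. → 22%.
Line C: rubber-upper → 13.3; cork-soled → 13.3.3; ankle boots → 13.3.3.2. Scheduled 7%. Caledon agreement on 13.2.2.3: 13.3.3.2 not covered; Caledon agreement on 13.2.1.2: 13.3.3.2 not covered. → 7%.
Sum: 23% + 22% + 7% = 52%.

52%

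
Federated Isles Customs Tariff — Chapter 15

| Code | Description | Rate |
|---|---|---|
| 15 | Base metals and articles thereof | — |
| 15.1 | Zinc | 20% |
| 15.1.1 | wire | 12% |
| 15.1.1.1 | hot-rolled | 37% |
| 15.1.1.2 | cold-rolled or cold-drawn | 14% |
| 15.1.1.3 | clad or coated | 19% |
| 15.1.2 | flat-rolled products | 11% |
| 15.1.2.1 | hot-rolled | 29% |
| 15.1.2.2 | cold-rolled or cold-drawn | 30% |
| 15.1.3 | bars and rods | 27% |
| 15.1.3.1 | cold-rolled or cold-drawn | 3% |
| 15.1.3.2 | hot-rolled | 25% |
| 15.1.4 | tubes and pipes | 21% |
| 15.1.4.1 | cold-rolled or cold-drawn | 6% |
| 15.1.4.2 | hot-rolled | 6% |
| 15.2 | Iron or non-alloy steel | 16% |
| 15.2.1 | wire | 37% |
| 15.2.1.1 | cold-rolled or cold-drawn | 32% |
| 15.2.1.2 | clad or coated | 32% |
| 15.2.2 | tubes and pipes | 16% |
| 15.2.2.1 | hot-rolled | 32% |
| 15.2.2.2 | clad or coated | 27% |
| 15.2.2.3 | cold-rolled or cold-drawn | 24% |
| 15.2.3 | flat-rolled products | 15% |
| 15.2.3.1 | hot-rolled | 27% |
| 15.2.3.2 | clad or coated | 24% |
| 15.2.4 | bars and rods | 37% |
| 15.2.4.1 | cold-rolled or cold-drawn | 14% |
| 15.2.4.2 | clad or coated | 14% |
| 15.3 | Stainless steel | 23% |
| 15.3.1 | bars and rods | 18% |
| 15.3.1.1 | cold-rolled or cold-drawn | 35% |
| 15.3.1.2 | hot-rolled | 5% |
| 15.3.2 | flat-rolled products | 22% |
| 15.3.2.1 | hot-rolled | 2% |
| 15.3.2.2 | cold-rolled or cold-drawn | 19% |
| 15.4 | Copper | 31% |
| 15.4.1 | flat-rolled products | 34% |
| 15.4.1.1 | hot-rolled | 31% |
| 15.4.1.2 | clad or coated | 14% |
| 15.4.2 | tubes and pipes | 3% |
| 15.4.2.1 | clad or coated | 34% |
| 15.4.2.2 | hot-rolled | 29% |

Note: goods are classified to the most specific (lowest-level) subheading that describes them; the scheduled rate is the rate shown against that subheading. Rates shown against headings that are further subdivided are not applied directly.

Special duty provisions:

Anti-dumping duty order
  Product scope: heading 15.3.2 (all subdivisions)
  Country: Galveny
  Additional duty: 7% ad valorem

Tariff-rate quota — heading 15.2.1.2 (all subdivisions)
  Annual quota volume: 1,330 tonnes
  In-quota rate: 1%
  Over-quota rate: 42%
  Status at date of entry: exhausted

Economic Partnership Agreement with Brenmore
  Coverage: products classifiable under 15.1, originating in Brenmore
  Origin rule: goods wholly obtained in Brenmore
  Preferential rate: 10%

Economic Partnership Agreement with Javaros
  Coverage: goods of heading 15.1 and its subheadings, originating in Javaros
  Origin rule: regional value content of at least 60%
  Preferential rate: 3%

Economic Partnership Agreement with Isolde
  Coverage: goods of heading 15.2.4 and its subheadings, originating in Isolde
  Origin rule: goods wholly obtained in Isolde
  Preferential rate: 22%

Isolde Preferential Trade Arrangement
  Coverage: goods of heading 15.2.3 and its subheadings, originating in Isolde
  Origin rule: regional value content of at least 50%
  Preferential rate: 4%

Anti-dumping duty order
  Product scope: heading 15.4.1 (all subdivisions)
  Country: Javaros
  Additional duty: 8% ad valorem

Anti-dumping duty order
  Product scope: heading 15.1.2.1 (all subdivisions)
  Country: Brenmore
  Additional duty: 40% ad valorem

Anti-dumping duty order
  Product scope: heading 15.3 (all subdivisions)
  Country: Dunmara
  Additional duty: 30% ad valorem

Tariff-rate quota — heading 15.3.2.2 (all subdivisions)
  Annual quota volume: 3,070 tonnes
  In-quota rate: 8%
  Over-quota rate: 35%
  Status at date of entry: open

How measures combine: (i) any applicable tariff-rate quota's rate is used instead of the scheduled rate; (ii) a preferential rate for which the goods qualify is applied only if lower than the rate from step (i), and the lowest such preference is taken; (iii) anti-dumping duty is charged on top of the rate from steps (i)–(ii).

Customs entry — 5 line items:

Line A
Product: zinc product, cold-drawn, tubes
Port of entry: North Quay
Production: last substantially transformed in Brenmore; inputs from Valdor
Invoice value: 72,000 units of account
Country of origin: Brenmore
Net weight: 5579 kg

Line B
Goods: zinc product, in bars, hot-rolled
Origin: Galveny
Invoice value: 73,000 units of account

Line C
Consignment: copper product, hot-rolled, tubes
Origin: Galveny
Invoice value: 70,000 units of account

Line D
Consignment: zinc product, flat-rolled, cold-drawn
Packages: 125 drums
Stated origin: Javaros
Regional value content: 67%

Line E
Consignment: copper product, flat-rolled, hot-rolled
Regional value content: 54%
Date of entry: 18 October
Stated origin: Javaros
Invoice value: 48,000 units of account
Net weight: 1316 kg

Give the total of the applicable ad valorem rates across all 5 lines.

Line A: zinc → 15.1; tubes → 15.1.4; cold-drawn → 15.1.4.1. Scheduled 6%. Brenmore agreement on 15.1: not wholly obtained. → 6%.
Line B: zinc → 15.1; in bars → 15.1.3; hot-rolled → 15.1.3.2. Scheduled 25%. No special measure applies. → 25%.
Line C: copper → 15.4; tubes → 15.4.2; hot-rolled → 15.4.2.2. Scheduled 29%. No special measure applies. → 29%.
Line D: zinc → 15.1; flat-rolled → 15.1.2; cold-drawn → 15.1.2.2. Scheduled 30%. Javaros agreement on 15.1: RVC ≥ 60% → 3% available; preferential 3%. → 3%.
Line E: copper → 15.4; flat-rolled → 15.4.1; hot-rolled → 15.4.1.1. Scheduled 31%. Javaros agreement on 15.1: 15.4.1.1 not covered; anti-dumping (Javaros, 15.4.1): +8%; total 31% + 8% = 39%. → 39%.
Sum: 6% + 25% + 29% + 3% + 39% = 102%.

102%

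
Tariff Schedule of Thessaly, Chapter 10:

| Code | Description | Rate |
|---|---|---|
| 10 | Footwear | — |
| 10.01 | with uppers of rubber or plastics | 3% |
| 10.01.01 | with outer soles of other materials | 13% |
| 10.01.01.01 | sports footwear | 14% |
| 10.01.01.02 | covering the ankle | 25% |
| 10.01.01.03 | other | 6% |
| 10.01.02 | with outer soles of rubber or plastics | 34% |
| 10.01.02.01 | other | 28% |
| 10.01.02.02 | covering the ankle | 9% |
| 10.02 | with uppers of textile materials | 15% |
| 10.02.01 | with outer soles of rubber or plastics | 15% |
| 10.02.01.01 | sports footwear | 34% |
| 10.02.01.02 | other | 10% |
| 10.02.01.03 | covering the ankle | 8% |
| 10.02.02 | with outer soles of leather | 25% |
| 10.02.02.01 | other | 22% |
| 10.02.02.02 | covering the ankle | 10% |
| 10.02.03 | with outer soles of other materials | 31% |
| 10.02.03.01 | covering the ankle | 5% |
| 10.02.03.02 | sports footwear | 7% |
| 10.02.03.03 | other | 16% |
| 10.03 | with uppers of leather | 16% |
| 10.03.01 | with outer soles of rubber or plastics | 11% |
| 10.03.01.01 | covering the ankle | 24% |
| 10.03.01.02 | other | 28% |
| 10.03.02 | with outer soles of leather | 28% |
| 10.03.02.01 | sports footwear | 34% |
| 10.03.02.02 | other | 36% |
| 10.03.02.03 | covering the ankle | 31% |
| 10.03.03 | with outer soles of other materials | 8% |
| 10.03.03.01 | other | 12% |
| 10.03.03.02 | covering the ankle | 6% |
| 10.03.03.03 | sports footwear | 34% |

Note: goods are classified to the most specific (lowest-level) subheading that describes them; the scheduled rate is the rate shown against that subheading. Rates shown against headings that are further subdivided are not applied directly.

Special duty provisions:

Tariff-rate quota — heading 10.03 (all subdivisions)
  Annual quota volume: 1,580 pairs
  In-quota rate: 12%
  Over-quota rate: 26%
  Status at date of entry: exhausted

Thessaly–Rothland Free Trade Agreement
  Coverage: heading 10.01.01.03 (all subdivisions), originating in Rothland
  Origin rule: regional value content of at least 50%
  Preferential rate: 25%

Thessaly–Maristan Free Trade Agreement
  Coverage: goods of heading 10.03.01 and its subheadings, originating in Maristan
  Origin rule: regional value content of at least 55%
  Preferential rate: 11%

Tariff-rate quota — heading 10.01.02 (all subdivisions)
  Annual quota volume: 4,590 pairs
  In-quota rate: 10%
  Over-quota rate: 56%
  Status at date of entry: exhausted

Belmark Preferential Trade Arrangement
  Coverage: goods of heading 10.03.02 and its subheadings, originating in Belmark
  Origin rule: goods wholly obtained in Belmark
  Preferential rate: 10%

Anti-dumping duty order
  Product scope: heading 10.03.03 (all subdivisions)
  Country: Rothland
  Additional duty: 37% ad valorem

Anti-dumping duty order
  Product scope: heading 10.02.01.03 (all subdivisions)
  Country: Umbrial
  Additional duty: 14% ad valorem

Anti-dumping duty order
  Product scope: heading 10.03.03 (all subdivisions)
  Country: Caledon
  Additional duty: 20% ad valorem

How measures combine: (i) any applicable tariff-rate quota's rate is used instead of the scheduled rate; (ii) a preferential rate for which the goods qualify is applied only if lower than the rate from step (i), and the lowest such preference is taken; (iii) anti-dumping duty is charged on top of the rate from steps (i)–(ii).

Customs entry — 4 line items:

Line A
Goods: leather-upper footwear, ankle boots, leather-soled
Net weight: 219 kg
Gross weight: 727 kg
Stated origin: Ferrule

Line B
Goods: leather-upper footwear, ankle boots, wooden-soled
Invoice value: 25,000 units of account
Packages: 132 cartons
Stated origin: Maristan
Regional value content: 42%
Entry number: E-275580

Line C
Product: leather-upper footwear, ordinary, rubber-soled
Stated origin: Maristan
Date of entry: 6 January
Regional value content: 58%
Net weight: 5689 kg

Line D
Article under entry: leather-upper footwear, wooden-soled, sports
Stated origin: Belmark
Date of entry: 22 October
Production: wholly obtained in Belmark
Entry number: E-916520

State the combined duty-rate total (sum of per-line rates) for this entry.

89%

Line A: leather-upper → 10.03; leather-soled → 10.03.02; ankle boots → 10.03.02.03. Scheduled 31%. quota on 10.03 exhausted → over-quota 26%. → 26%.
Line B: leather-upper → 10.03; wooden-soled → 10.03.03; ankle boots → 10.03.03.02. Scheduled 6%. quota on 10.03 exhausted → over-quota 26%; Maristan agreement on 10.03.01: 10.03.03.02 not covered. → 26%.
Line C: leather-upper → 10.03; rubber-soled → 10.03.01; ordinary → 10.03.01.02. Scheduled 28%. quota on 10.03 exhausted → over-quota 26%; Maristan agreement on 10.03.01: RVC ≥ 55% → 11% available; preferential 11%. → 11%.
Line D: leather-upper → 10.03; wooden-soled → 10.03.03; sports → 10.03.03.03. Scheduled 34%. quota on 10.03 exhausted → over-quota 26%; Belmark agreement on 10.03.02: 10.03.03.03 not covered. → 26%.
Sum: 26% + 26% + 11% + 26% = 89%.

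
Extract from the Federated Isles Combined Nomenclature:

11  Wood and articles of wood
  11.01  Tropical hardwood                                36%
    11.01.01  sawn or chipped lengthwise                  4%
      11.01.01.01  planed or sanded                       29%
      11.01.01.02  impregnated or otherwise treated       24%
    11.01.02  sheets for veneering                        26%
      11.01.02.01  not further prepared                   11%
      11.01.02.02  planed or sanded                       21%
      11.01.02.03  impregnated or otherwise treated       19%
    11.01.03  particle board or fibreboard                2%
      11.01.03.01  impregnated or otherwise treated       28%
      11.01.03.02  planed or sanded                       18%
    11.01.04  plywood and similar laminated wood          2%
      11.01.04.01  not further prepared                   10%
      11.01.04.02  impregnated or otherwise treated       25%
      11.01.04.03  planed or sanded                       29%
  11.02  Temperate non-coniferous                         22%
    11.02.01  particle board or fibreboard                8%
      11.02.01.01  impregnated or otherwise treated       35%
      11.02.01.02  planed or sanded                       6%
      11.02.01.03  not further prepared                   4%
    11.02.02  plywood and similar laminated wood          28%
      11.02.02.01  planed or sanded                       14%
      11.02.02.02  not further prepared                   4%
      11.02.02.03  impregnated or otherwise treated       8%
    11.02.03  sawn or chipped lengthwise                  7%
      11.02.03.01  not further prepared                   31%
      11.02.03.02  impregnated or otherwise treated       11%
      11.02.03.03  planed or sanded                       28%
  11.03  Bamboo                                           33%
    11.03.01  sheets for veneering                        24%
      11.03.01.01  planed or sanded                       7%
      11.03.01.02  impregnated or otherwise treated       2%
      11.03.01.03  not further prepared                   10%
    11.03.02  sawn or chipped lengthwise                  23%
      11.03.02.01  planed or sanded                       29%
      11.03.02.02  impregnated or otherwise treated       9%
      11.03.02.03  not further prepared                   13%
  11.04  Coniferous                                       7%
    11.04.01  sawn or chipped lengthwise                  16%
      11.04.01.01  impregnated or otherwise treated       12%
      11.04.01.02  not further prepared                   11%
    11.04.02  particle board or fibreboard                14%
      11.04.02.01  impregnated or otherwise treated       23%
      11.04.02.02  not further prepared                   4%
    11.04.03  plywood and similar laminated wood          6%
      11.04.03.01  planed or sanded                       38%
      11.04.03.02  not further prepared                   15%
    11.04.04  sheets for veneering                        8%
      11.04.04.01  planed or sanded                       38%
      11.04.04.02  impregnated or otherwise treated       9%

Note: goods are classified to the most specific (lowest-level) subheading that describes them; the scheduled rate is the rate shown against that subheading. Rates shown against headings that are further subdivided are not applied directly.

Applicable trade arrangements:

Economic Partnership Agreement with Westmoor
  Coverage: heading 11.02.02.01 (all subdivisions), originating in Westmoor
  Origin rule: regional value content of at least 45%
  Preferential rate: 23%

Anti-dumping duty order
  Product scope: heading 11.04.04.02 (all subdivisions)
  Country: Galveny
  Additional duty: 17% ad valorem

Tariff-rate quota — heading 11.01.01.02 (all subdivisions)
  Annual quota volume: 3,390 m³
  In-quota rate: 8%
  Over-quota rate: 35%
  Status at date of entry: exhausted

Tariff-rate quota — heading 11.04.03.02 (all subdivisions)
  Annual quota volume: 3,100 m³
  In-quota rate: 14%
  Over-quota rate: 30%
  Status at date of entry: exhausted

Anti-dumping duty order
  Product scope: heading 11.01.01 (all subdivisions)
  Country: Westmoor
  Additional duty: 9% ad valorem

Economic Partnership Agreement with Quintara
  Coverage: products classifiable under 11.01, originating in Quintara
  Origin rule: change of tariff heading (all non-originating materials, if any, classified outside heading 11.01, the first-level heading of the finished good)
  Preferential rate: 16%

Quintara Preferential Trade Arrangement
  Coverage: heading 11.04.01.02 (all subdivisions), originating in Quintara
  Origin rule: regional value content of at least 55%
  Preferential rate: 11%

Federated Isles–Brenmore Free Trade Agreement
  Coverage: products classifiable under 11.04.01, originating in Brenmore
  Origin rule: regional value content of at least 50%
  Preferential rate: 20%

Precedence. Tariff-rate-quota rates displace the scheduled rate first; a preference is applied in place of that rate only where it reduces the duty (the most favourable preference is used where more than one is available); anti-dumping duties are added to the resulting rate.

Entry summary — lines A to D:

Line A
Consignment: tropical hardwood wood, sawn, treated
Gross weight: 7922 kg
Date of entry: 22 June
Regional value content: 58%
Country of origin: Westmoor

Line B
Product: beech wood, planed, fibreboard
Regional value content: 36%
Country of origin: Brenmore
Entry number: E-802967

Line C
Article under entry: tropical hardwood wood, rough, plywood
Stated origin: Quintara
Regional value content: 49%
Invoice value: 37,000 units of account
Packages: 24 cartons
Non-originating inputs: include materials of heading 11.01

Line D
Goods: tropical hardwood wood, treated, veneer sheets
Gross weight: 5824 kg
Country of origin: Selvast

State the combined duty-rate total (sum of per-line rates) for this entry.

Line A: tropical hardwood → 11.01; sawn → 11.01.01; treated → 11.01.01.02. Scheduled 24%. quota on 11.01.01.02 exhausted → over-quota 35%; Westmoor agreement on 11.02.02.01: 11.01.01.02 not covered; anti-dumping (Westmoor, 11.01.01): +9%; total 35% + 9% = 44%. → 44%.
Line B: beech → 11.02; fibreboard → 11.02.01; planed → 11.02.01.02. Scheduled 6%. Brenmore agreement on 11.04.01: 11.02.01.02 not covered. → 6%.
Line C: tropical hardwood → 11.01; plywood → 11.01.04; rough → 11.01.04.01. Scheduled 10%. Quintara agreement on 11.01: CTH not met; Quintara agreement on 11.04.01.02: 11.01.04.01 not covered. → 10%.
Line D: tropical hardwood → 11.01; veneer sheets → 11.01.02; treated → 11.01.02.03. Scheduled 19%. No special measure applies. → 19%.
Sum: 44% + 6% + 10% + 19% = 79%.

79%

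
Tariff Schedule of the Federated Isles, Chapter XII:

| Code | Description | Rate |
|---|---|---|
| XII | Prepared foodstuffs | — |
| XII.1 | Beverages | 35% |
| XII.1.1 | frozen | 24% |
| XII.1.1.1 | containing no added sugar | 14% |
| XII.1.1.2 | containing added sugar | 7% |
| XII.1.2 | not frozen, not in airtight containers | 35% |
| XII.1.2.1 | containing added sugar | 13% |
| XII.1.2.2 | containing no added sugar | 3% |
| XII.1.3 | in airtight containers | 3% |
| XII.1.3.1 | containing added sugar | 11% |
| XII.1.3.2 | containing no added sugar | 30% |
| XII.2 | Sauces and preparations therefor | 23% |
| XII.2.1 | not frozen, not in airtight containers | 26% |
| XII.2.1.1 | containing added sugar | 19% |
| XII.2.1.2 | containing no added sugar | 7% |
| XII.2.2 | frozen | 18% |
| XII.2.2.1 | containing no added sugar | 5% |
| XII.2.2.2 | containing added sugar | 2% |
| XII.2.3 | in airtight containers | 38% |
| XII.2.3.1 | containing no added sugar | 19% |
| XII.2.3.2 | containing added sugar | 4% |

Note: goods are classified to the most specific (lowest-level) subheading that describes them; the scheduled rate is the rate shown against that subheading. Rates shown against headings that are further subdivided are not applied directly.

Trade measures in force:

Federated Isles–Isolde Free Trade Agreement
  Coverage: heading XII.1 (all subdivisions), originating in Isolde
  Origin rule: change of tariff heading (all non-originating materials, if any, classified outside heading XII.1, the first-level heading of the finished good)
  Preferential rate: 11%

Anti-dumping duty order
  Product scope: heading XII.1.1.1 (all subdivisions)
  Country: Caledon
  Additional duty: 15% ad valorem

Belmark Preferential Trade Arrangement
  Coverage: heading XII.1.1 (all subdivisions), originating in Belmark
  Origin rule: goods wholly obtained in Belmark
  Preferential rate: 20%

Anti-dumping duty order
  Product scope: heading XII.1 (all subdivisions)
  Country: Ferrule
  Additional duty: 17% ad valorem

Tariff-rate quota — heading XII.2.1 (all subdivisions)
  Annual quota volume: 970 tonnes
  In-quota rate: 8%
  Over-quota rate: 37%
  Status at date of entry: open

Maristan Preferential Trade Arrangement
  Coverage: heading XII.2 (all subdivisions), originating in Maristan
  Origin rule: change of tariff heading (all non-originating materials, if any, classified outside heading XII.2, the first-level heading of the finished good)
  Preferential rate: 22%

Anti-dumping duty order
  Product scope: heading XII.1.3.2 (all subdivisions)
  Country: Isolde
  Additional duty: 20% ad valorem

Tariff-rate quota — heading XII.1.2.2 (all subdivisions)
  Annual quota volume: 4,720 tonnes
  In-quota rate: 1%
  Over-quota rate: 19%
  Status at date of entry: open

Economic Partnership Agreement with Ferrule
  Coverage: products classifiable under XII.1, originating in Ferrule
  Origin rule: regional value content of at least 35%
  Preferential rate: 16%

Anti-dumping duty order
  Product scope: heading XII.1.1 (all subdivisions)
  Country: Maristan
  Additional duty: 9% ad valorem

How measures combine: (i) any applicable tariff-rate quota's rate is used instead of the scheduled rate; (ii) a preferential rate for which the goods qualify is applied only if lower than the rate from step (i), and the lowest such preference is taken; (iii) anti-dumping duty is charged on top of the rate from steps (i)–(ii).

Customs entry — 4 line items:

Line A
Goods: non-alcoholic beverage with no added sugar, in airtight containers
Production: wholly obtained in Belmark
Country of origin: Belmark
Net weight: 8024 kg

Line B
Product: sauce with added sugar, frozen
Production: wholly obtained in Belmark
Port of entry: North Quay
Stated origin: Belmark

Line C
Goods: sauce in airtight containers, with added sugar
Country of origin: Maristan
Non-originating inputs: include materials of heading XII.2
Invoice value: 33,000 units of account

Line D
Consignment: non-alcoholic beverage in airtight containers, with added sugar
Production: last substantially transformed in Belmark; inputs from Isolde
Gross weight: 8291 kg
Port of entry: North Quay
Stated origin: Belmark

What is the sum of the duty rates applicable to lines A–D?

47%

Line A: non-alcoholic beverage → XII.1; in airtight containers → XII.1.3; with no added sugar → XII.1.3.2. Scheduled 30%. Belmark agreement on XII.1.1: XII.1.3.2 not covered. → 30%.
Line B: sauce → XII.2; frozen → XII.2.2; with added sugar → XII.2.2.2. Scheduled 2%. Belmark agreement on XII.1.1: XII.2.2.2 not covered. → 2%.
Line C: sauce → XII.2; in airtight containers → XII.2.3; with added sugar → XII.2.3.2. Scheduled 4%. Maristan agreement on XII.2: CTH not met. → 4%.
Line D: non-alcoholic beverage → XII.1; in airtight containers → XII.1.3; with added sugar → XII.1.3.1. Scheduled 11%. Belmark agreement on XII.1.1: XII.1.3.1 not covered. → 11%.
Sum: 30% + 2% + 4% + 11% = 47%.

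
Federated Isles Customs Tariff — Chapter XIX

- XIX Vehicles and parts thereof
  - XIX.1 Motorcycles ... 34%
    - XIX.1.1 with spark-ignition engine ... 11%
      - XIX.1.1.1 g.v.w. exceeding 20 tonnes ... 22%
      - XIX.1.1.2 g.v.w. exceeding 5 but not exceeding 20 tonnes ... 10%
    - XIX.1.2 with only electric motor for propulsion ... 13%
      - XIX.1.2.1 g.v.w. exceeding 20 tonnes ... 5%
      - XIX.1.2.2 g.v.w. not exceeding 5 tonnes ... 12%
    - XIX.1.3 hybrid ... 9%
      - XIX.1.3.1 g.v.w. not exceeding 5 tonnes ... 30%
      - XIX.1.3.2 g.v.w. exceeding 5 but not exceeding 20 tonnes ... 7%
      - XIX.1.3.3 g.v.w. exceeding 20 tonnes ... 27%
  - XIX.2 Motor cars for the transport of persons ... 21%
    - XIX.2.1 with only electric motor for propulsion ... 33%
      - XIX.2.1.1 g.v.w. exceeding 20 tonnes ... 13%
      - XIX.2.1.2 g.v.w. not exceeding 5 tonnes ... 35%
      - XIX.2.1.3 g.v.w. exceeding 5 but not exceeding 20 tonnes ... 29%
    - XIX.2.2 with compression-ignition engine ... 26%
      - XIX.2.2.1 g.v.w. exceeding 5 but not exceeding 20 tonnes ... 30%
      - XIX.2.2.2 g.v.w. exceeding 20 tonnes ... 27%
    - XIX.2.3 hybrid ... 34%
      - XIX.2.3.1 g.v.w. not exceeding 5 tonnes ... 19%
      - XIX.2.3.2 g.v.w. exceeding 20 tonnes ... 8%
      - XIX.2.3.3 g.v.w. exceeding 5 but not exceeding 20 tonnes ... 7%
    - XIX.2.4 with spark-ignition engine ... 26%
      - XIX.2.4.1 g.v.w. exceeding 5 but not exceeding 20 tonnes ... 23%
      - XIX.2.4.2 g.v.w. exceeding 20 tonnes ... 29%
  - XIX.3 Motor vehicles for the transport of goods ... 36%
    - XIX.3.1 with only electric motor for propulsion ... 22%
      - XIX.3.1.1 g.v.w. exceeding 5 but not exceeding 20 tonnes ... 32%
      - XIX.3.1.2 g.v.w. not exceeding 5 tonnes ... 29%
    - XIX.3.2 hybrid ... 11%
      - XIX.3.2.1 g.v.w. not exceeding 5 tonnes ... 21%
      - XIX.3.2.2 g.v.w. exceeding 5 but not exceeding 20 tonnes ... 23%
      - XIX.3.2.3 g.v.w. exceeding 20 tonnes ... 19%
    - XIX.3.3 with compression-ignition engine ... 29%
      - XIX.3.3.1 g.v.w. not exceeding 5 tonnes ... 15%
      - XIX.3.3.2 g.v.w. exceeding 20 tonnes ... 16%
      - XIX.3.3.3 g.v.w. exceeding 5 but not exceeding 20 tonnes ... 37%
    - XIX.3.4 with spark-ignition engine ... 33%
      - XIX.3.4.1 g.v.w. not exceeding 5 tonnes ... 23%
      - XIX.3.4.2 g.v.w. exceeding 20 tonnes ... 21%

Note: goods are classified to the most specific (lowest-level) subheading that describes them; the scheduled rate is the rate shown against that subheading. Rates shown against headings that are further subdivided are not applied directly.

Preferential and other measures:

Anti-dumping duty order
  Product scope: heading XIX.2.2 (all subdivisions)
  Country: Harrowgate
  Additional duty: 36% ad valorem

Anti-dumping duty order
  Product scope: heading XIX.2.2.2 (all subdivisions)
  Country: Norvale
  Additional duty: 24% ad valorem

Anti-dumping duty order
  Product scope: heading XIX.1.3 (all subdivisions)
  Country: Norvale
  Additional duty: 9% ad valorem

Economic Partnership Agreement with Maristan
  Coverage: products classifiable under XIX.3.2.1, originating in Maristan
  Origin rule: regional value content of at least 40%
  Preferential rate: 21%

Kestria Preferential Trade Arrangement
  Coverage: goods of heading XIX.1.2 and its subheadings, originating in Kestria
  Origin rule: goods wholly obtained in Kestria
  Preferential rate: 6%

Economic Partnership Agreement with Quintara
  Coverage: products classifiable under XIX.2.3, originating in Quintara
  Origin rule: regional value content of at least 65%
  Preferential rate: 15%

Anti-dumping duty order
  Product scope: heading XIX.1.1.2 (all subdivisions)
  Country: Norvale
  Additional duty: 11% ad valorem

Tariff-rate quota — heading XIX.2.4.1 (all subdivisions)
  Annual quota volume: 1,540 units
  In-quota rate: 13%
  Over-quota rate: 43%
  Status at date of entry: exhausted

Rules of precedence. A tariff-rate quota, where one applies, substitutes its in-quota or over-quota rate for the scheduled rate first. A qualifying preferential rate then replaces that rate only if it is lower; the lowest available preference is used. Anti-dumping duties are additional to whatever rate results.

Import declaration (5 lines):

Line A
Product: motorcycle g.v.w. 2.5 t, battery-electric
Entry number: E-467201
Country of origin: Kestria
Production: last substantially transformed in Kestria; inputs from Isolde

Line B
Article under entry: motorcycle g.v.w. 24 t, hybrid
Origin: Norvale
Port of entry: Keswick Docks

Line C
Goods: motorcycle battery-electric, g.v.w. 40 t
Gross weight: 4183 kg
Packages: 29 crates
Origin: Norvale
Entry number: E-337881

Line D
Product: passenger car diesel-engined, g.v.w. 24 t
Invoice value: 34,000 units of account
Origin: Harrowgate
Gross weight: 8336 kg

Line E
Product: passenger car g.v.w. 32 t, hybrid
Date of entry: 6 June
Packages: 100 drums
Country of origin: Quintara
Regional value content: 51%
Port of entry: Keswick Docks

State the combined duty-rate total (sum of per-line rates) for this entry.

124%

Line A: motorcycle → XIX.1; battery-electric → XIX.1.2; g.v.w. 2.5 t → XIX.1.2.2. Scheduled 12%. Kestria agreement on XIX.1.2: not wholly obtained. → 12%.
Line B: motorcycle → XIX.1; hybrid → XIX.1.3; g.v.w. 24 t → XIX.1.3.3. Scheduled 27%. anti-dumping (Norvale, XIX.1.3): +9%; total 27% + 9% = 36%. → 36%.
Line C: motorcycle → XIX.1; battery-electric → XIX.1.2; g.v.w. 40 t → XIX.1.2.1. Scheduled 5%. No special measure applies. → 5%.
Line D: passenger car → XIX.2; diesel-engined → XIX.2.2; g.v.w. 24 t → XIX.2.2.2. Scheduled 27%. anti-dumping (Harrowgate, XIX.2.2): +36%; total 27% + 36% = 63%. → 63%.
Line E: passenger car → XIX.2; hybrid → XIX.2.3; g.v.w. 32 t → XIX.2.3.2. Scheduled 8%. Quintara agreement on XIX.2.3: RVC < 65%. → 8%.
Sum: 12% + 36% + 5% + 63% + 8% = 124%.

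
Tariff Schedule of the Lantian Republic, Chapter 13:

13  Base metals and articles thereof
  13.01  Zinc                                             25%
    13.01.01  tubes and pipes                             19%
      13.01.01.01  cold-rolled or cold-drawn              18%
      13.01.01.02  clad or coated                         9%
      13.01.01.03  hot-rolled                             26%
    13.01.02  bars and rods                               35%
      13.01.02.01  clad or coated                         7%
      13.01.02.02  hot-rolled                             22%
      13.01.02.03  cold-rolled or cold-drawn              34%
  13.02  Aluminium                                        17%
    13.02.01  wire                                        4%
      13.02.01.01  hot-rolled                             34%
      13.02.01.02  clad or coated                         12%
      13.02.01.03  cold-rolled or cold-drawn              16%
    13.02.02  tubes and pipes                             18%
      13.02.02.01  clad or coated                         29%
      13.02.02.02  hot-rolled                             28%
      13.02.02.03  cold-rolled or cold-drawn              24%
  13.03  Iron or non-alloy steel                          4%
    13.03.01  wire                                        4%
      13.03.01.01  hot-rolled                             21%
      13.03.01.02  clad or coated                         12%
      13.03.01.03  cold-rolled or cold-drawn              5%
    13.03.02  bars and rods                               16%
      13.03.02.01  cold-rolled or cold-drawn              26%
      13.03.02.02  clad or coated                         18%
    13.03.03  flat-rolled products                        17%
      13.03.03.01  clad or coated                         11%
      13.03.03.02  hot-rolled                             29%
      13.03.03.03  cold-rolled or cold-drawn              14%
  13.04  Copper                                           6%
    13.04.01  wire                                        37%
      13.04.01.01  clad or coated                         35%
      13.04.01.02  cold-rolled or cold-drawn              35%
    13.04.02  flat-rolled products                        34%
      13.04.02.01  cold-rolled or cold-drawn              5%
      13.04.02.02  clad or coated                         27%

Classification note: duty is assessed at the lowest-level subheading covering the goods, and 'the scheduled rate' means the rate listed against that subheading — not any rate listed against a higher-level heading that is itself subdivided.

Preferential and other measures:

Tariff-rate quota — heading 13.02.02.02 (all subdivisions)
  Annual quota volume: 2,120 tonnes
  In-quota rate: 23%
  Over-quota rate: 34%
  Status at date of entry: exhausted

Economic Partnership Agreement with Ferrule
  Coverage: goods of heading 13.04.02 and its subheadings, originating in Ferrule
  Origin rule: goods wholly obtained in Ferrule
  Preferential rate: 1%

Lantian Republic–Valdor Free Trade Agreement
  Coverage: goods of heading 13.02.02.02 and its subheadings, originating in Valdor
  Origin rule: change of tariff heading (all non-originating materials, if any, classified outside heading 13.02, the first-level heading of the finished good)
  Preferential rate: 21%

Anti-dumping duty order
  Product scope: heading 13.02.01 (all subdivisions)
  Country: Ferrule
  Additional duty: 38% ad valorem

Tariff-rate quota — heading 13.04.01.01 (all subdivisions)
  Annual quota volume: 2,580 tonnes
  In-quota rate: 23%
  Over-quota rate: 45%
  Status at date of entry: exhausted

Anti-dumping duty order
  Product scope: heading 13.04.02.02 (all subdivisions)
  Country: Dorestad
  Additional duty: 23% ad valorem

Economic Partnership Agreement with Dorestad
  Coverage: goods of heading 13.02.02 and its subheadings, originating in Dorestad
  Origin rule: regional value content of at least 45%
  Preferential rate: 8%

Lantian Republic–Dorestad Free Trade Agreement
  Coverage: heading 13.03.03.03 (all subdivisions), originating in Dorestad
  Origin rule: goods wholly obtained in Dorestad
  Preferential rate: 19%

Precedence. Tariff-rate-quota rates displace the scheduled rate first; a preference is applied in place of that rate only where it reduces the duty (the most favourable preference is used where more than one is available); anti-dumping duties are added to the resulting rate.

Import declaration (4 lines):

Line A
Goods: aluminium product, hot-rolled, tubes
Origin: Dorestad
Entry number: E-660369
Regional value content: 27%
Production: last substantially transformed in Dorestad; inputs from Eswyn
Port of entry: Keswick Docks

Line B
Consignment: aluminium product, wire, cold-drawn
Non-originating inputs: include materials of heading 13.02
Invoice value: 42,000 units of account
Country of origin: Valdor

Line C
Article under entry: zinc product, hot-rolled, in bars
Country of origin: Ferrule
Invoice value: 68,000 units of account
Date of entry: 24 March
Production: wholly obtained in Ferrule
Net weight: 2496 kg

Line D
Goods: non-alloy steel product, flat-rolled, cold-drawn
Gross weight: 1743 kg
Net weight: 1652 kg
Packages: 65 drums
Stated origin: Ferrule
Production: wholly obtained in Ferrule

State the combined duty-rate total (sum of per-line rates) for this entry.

Line A: aluminium → 13.02; tubes → 13.02.02; hot-rolled → 13.02.02.02. Scheduled 28%. quota on 13.02.02.02 exhausted → over-quota 34%; Dorestad agreement on 13.02.02: RVC < 45%; Dorestad agreement on 13.03.03.03: 13.02.02.02 not covered. → 34%.
Line B: aluminium → 13.02; wire → 13.02.01; cold-drawn → 13.02.01.03. Scheduled 16%. Valdor agreement on 13.02.02.02: 13.02.01.03 not covered. → 16%.
Line C: zinc → 13.01; in bars → 13.01.02; hot-rolled → 13.01.02.02. Scheduled 22%. Ferrule agreement on 13.04.02: 13.01.02.02 not covered. → 22%.
Line D: non-alloy steel → 13.03; flat-rolled → 13.03.03; cold-drawn → 13.03.03.03. Scheduled 14%. Ferrule agreement on 13.04.02: 13.03.03.03 not covered. → 14%.
Sum: 34% + 16% + 22% + 14% = 86%.

86%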